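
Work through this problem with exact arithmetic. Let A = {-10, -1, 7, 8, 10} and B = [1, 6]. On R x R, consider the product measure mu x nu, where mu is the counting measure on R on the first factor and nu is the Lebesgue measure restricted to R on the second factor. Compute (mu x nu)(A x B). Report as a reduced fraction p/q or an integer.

For a measurable rectangle A x B, the product measure satisfies
  (mu x nu)(A x B) = mu(A) * nu(B).
  mu(A) = 5.
  nu(B) = 5.
  (mu x nu)(A x B) = 5 * 5 = 25.

25


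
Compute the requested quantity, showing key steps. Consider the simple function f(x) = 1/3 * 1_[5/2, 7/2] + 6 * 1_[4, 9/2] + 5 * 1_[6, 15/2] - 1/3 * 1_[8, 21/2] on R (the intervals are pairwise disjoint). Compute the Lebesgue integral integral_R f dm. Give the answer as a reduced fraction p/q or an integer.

For a simple function f = sum_i c_i * 1_{A_i} with disjoint A_i,
  integral f dm = sum_i c_i * m(A_i).
Lengths of the A_i:
  m(A_1) = 7/2 - 5/2 = 1.
  m(A_2) = 9/2 - 4 = 1/2.
  m(A_3) = 15/2 - 6 = 3/2.
  m(A_4) = 21/2 - 8 = 5/2.
Contributions c_i * m(A_i):
  (1/3) * (1) = 1/3.
  (6) * (1/2) = 3.
  (5) * (3/2) = 15/2.
  (-1/3) * (5/2) = -5/6.
Total: 1/3 + 3 + 15/2 - 5/6 = 10.

10


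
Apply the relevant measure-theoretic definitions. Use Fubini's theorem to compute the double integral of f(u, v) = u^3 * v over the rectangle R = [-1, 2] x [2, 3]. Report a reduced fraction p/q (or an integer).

f(u, v) is a tensor product of a function of u and a function of v, and both factors are bounded continuous (hence Lebesgue integrable) on the rectangle, so Fubini's theorem applies:
  integral_R f d(m x m) = (integral_a1^b1 u^3 du) * (integral_a2^b2 v dv).
Inner integral in u: integral_{-1}^{2} u^3 du = (2^4 - (-1)^4)/4
  = 15/4.
Inner integral in v: integral_{2}^{3} v dv = (3^2 - 2^2)/2
  = 5/2.
Product: (15/4) * (5/2) = 75/8.

75/8


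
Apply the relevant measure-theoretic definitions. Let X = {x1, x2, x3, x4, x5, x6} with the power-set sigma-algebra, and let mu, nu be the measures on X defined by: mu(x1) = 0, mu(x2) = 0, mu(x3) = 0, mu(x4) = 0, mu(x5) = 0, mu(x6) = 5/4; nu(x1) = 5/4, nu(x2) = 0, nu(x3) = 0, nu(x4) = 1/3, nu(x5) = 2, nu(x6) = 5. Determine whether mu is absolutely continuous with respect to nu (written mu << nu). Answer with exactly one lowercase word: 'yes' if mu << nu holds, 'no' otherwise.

mu << nu means: every nu-null measurable set is also mu-null; equivalently, for every atom x, if nu({x}) = 0 then mu({x}) = 0.
Checking each atom:
  x1: nu = 5/4 > 0 -> no constraint.
  x2: nu = 0, mu = 0 -> consistent with mu << nu.
  x3: nu = 0, mu = 0 -> consistent with mu << nu.
  x4: nu = 1/3 > 0 -> no constraint.
  x5: nu = 2 > 0 -> no constraint.
  x6: nu = 5 > 0 -> no constraint.
No atom violates the condition. Therefore mu << nu.

yes


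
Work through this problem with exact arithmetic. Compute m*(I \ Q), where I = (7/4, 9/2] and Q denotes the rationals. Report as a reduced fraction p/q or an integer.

The interval I = (7/4, 9/2] has m(I) = 9/2 - 7/4 = 11/4 (endpoints are measure-zero, so open/closed/half-open agree). Write I = (I cap Q) u (I \ Q). The rationals in I are countable, so m*(I cap Q) = 0 (cover each rational by intervals whose total length is arbitrarily small). By countable subadditivity m*(I) <= m*(I cap Q) + m*(I \ Q), hence m*(I \ Q) >= m(I) = 11/4. The reverse inequality m*(I \ Q) <= m*(I) = 11/4 is trivial since (I \ Q) is a subset of I. Therefore m*(I \ Q) = 11/4.

11/4


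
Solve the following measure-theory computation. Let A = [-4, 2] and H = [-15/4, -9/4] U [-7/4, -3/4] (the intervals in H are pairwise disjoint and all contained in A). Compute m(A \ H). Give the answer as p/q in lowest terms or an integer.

The ambient interval has length m(A) = 2 - (-4) = 6.
Since the holes are disjoint and sit inside A, by finite additivity
  m(H) = sum_i (b_i - a_i), and m(A \ H) = m(A) - m(H).
Computing the hole measures:
  m(H_1) = -9/4 - (-15/4) = 3/2.
  m(H_2) = -3/4 - (-7/4) = 1.
Summed: m(H) = 3/2 + 1 = 5/2.
So m(A \ H) = 6 - 5/2 = 7/2.

7/2


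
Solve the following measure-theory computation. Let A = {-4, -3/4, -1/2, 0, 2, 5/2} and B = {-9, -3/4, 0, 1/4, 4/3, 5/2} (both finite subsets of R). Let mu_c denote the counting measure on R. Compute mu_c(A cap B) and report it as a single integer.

Counting measure on a finite set equals cardinality. mu_c(A cap B) = |A cap B| (elements appearing in both).
Enumerating the elements of A that also lie in B gives 3 element(s).
So mu_c(A cap B) = 3.

3


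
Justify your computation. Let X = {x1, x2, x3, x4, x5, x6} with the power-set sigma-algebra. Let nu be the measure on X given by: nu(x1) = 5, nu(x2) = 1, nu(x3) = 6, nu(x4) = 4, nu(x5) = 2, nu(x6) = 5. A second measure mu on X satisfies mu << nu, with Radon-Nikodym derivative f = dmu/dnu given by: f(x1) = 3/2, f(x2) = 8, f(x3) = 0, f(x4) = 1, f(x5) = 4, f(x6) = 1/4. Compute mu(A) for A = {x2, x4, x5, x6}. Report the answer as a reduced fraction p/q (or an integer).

By the defining property of the Radon-Nikodym derivative, for every measurable set A,
  mu(A) = integral_A f dnu.
Since nu is a discrete measure concentrated on the atoms of X, the integral over A reduces to the sum
  mu(A) = sum_{x in A} f(x) * nu({x}).
Computing each term:
  x2: f(x2) * nu(x2) = 8 * 1 = 8.
  x4: f(x4) * nu(x4) = 1 * 4 = 4.
  x5: f(x5) * nu(x5) = 4 * 2 = 8.
  x6: f(x6) * nu(x6) = 1/4 * 5 = 5/4.
Summing: mu(A) = 8 + 4 + 8 + 5/4 = 85/4.

85/4


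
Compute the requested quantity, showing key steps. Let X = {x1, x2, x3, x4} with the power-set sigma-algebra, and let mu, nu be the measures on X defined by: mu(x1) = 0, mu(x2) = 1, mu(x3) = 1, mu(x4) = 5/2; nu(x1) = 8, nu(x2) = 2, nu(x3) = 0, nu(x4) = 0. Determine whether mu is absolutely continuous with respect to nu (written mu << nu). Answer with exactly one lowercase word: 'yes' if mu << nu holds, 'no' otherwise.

mu << nu means: every nu-null measurable set is also mu-null; equivalently, for every atom x, if nu({x}) = 0 then mu({x}) = 0.
Checking each atom:
  x1: nu = 8 > 0 -> no constraint.
  x2: nu = 2 > 0 -> no constraint.
  x3: nu = 0, mu = 1 > 0 -> violates mu << nu.
  x4: nu = 0, mu = 5/2 > 0 -> violates mu << nu.
The atom(s) x3, x4 violate the condition (nu = 0 but mu > 0). Therefore mu is NOT absolutely continuous w.r.t. nu.

no


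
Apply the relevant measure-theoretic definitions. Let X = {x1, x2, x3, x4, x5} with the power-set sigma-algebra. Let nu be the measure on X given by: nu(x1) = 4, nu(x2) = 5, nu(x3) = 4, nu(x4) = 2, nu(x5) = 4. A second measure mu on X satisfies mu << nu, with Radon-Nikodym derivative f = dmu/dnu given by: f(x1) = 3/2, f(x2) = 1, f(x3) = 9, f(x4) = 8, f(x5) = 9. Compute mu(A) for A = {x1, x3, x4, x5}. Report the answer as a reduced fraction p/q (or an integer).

By the defining property of the Radon-Nikodym derivative, for every measurable set A,
  mu(A) = integral_A f dnu.
Since nu is a discrete measure concentrated on the atoms of X, the integral over A reduces to the sum
  mu(A) = sum_{x in A} f(x) * nu({x}).
Computing each term:
  x1: f(x1) * nu(x1) = 3/2 * 4 = 6.
  x3: f(x3) * nu(x3) = 9 * 4 = 36.
  x4: f(x4) * nu(x4) = 8 * 2 = 16.
  x5: f(x5) * nu(x5) = 9 * 4 = 36.
Summing: mu(A) = 6 + 36 + 16 + 36 = 94.

94


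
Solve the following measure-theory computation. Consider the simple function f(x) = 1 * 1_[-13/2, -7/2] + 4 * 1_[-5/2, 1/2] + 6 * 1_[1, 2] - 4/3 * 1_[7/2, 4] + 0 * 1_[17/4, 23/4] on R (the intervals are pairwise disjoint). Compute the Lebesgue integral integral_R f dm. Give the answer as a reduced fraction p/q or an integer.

For a simple function f = sum_i c_i * 1_{A_i} with disjoint A_i,
  integral f dm = sum_i c_i * m(A_i).
Lengths of the A_i:
  m(A_1) = -7/2 - (-13/2) = 3.
  m(A_2) = 1/2 - (-5/2) = 3.
  m(A_3) = 2 - 1 = 1.
  m(A_4) = 4 - 7/2 = 1/2.
  m(A_5) = 23/4 - 17/4 = 3/2.
Contributions c_i * m(A_i):
  (1) * (3) = 3.
  (4) * (3) = 12.
  (6) * (1) = 6.
  (-4/3) * (1/2) = -2/3.
  (0) * (3/2) = 0.
Total: 3 + 12 + 6 - 2/3 + 0 = 61/3.

61/3


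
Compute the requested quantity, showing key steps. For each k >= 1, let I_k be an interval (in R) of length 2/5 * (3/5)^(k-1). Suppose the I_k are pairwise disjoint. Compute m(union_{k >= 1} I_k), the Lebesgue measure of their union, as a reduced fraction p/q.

By countable additivity of the Lebesgue measure on pairwise disjoint measurable sets,
  m(union_{k >= 1} I_k) = sum_{k >= 1} m(I_k) = sum_{k >= 1} a * r^(k-1),
  with a = 2/5 and r = 3/5.
Since 0 < r = 3/5 < 1, the geometric series converges:
  sum_{k >= 1} a * r^(k-1) = a / (1 - r).
  = 2/5 / (1 - 3/5)
  = 2/5 / (2/5)
  = 1.

1


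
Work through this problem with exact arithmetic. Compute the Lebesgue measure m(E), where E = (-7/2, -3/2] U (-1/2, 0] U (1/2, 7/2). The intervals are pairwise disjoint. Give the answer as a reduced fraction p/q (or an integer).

For pairwise disjoint intervals, m(union_i I_i) = sum_i m(I_i),
and m is invariant under swapping open/closed endpoints (single points have measure 0).
So m(E) = sum_i (b_i - a_i).
  I_1 has length -3/2 - (-7/2) = 2.
  I_2 has length 0 - (-1/2) = 1/2.
  I_3 has length 7/2 - 1/2 = 3.
Summing:
  m(E) = 2 + 1/2 + 3 = 11/2.

11/2


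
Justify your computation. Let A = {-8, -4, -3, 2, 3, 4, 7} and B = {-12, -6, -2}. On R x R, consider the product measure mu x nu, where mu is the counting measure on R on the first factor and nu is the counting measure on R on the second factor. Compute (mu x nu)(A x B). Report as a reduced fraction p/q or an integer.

For a measurable rectangle A x B, the product measure satisfies
  (mu x nu)(A x B) = mu(A) * nu(B).
  mu(A) = 7.
  nu(B) = 3.
  (mu x nu)(A x B) = 7 * 3 = 21.

21


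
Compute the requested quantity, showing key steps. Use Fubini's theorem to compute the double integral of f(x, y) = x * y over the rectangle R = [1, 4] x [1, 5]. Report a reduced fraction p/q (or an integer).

f(x, y) is a tensor product of a function of x and a function of y, and both factors are bounded continuous (hence Lebesgue integrable) on the rectangle, so Fubini's theorem applies:
  integral_R f d(m x m) = (integral_a1^b1 x dx) * (integral_a2^b2 y dy).
Inner integral in x: integral_{1}^{4} x dx = (4^2 - 1^2)/2
  = 15/2.
Inner integral in y: integral_{1}^{5} y dy = (5^2 - 1^2)/2
  = 12.
Product: (15/2) * (12) = 90.

90


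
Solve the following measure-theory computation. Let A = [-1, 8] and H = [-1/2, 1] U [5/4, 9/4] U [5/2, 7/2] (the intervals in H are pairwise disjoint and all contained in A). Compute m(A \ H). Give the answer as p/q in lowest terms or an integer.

The ambient interval has length m(A) = 8 - (-1) = 9.
Since the holes are disjoint and sit inside A, by finite additivity
  m(H) = sum_i (b_i - a_i), and m(A \ H) = m(A) - m(H).
Computing the hole measures:
  m(H_1) = 1 - (-1/2) = 3/2.
  m(H_2) = 9/4 - 5/4 = 1.
  m(H_3) = 7/2 - 5/2 = 1.
Summed: m(H) = 3/2 + 1 + 1 = 7/2.
So m(A \ H) = 9 - 7/2 = 11/2.

11/2


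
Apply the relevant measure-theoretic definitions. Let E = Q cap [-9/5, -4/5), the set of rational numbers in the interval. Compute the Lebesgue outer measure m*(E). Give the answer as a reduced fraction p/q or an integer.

The set Q cap [-9/5, -4/5) is countable (a subset of the countable set Q). Lebesgue outer measure of any countable set is 0: each singleton {q} has m*({q}) = 0, and by countable subadditivity m*(union_k {q_k}) <= sum_k m*({q_k}) = sum_k 0 = 0. The reverse inequality m*(E) >= 0 is automatic. So m*(Q cap [-9/5, -4/5)) = 0.

0


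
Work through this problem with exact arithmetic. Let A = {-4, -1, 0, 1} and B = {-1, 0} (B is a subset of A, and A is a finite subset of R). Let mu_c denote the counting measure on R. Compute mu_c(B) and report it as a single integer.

Counting measure assigns mu_c(E) = |E| (number of elements) when E is finite.
B has 2 element(s), so mu_c(B) = 2.

2


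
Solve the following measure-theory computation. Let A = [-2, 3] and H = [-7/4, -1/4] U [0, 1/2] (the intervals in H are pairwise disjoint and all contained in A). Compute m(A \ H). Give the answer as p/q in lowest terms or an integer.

The ambient interval has length m(A) = 3 - (-2) = 5.
Since the holes are disjoint and sit inside A, by finite additivity
  m(H) = sum_i (b_i - a_i), and m(A \ H) = m(A) - m(H).
Computing the hole measures:
  m(H_1) = -1/4 - (-7/4) = 3/2.
  m(H_2) = 1/2 - 0 = 1/2.
Summed: m(H) = 3/2 + 1/2 = 2.
So m(A \ H) = 5 - 2 = 3.

3


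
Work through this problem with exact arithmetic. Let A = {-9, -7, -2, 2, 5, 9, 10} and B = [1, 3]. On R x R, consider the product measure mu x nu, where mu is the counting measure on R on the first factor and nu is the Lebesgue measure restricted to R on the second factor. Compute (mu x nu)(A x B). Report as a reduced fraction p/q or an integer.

For a measurable rectangle A x B, the product measure satisfies
  (mu x nu)(A x B) = mu(A) * nu(B).
  mu(A) = 7.
  nu(B) = 2.
  (mu x nu)(A x B) = 7 * 2 = 14.

14


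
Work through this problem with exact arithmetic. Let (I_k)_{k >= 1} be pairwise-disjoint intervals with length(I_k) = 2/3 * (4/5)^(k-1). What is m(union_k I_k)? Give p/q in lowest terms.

By countable additivity of the Lebesgue measure on pairwise disjoint measurable sets,
  m(union_{k >= 1} I_k) = sum_{k >= 1} m(I_k) = sum_{k >= 1} a * r^(k-1),
  with a = 2/3 and r = 4/5.
Since 0 < r = 4/5 < 1, the geometric series converges:
  sum_{k >= 1} a * r^(k-1) = a / (1 - r).
  = 2/3 / (1 - 4/5)
  = 2/3 / (1/5)
  = 10/3.

10/3


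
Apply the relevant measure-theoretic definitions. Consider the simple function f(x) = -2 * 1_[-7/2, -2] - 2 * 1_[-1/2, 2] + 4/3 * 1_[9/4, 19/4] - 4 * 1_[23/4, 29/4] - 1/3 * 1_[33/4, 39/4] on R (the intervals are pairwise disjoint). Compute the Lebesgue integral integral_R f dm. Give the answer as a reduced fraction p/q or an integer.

For a simple function f = sum_i c_i * 1_{A_i} with disjoint A_i,
  integral f dm = sum_i c_i * m(A_i).
Lengths of the A_i:
  m(A_1) = -2 - (-7/2) = 3/2.
  m(A_2) = 2 - (-1/2) = 5/2.
  m(A_3) = 19/4 - 9/4 = 5/2.
  m(A_4) = 29/4 - 23/4 = 3/2.
  m(A_5) = 39/4 - 33/4 = 3/2.
Contributions c_i * m(A_i):
  (-2) * (3/2) = -3.
  (-2) * (5/2) = -5.
  (4/3) * (5/2) = 10/3.
  (-4) * (3/2) = -6.
  (-1/3) * (3/2) = -1/2.
Total: -3 - 5 + 10/3 - 6 - 1/2 = -67/6.

-67/6


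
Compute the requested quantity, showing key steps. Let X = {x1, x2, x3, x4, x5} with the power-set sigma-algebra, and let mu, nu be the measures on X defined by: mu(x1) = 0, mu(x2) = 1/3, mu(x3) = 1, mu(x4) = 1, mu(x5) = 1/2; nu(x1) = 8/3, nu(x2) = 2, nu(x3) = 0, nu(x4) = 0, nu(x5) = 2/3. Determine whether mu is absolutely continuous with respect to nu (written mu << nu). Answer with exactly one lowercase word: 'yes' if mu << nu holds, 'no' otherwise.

mu << nu means: every nu-null measurable set is also mu-null; equivalently, for every atom x, if nu({x}) = 0 then mu({x}) = 0.
Checking each atom:
  x1: nu = 8/3 > 0 -> no constraint.
  x2: nu = 2 > 0 -> no constraint.
  x3: nu = 0, mu = 1 > 0 -> violates mu << nu.
  x4: nu = 0, mu = 1 > 0 -> violates mu << nu.
  x5: nu = 2/3 > 0 -> no constraint.
The atom(s) x3, x4 violate the condition (nu = 0 but mu > 0). Therefore mu is NOT absolutely continuous w.r.t. nu.

no


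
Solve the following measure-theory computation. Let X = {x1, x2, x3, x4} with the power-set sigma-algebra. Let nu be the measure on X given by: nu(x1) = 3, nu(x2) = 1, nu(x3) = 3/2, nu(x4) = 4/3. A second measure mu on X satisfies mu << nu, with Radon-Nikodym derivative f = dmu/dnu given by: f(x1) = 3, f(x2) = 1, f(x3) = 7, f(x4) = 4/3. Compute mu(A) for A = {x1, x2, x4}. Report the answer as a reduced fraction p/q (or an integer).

By the defining property of the Radon-Nikodym derivative, for every measurable set A,
  mu(A) = integral_A f dnu.
Since nu is a discrete measure concentrated on the atoms of X, the integral over A reduces to the sum
  mu(A) = sum_{x in A} f(x) * nu({x}).
Computing each term:
  x1: f(x1) * nu(x1) = 3 * 3 = 9.
  x2: f(x2) * nu(x2) = 1 * 1 = 1.
  x4: f(x4) * nu(x4) = 4/3 * 4/3 = 16/9.
Summing: mu(A) = 9 + 1 + 16/9 = 106/9.

106/9


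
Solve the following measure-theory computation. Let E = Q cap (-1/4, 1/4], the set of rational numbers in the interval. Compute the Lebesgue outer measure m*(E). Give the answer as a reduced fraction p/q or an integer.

E = Q cap (-1/4, 1/4] is a subset of Q, which is countable. Enumerate Q = {q_1, q_2, ...}; for any eps > 0, cover q_k by the open interval (q_k - eps/2^(k+1), q_k + eps/2^(k+1)), of length eps/2^k. The total cover length is sum_{k>=1} eps/2^k = eps. Hence m*(E) <= m*(Q) <= eps for every eps > 0, and since outer measure is non-negative, m*(E) = 0.

0


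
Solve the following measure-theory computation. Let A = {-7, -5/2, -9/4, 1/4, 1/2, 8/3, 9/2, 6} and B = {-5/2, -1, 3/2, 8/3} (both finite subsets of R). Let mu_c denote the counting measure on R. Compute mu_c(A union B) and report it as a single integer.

Counting measure on a finite set equals cardinality. By inclusion-exclusion, |A union B| = |A| + |B| - |A cap B|.
|A| = 8, |B| = 4, |A cap B| = 2.
So mu_c(A union B) = 8 + 4 - 2 = 10.

10


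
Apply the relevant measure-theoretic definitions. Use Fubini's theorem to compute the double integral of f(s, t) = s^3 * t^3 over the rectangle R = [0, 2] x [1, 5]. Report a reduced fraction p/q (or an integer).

f(s, t) is a tensor product of a function of s and a function of t, and both factors are bounded continuous (hence Lebesgue integrable) on the rectangle, so Fubini's theorem applies:
  integral_R f d(m x m) = (integral_a1^b1 s^3 ds) * (integral_a2^b2 t^3 dt).
Inner integral in s: integral_{0}^{2} s^3 ds = (2^4 - 0^4)/4
  = 4.
Inner integral in t: integral_{1}^{5} t^3 dt = (5^4 - 1^4)/4
  = 156.
Product: (4) * (156) = 624.

624


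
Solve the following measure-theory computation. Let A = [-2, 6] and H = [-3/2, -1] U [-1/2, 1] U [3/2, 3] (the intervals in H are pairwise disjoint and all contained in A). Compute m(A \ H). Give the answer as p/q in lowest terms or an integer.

The ambient interval has length m(A) = 6 - (-2) = 8.
Since the holes are disjoint and sit inside A, by finite additivity
  m(H) = sum_i (b_i - a_i), and m(A \ H) = m(A) - m(H).
Computing the hole measures:
  m(H_1) = -1 - (-3/2) = 1/2.
  m(H_2) = 1 - (-1/2) = 3/2.
  m(H_3) = 3 - 3/2 = 3/2.
Summed: m(H) = 1/2 + 3/2 + 3/2 = 7/2.
So m(A \ H) = 8 - 7/2 = 9/2.

9/2


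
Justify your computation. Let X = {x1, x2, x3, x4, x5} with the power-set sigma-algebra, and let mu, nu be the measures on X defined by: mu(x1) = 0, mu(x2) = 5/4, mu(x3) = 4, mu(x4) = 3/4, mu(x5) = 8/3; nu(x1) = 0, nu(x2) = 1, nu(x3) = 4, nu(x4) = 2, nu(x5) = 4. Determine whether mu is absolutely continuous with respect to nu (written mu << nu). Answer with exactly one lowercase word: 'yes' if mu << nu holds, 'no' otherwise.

mu << nu means: every nu-null measurable set is also mu-null; equivalently, for every atom x, if nu({x}) = 0 then mu({x}) = 0.
Checking each atom:
  x1: nu = 0, mu = 0 -> consistent with mu << nu.
  x2: nu = 1 > 0 -> no constraint.
  x3: nu = 4 > 0 -> no constraint.
  x4: nu = 2 > 0 -> no constraint.
  x5: nu = 4 > 0 -> no constraint.
No atom violates the condition. Therefore mu << nu.

yes


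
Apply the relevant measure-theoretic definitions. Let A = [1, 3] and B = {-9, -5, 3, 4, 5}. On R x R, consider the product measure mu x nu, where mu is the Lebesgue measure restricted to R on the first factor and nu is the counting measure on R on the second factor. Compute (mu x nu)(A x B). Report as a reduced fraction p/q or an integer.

For a measurable rectangle A x B, the product measure satisfies
  (mu x nu)(A x B) = mu(A) * nu(B).
  mu(A) = 2.
  nu(B) = 5.
  (mu x nu)(A x B) = 2 * 5 = 10.

10


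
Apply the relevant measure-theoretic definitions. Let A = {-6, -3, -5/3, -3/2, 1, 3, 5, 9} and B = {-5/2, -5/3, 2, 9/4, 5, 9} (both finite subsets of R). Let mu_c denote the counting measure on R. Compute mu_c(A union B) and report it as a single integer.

Counting measure on a finite set equals cardinality. By inclusion-exclusion, |A union B| = |A| + |B| - |A cap B|.
|A| = 8, |B| = 6, |A cap B| = 3.
So mu_c(A union B) = 8 + 6 - 3 = 11.

11


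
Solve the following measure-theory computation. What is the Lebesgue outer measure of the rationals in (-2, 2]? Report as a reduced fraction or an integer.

The set Q cap (-2, 2] is countable (a subset of the countable set Q). Lebesgue outer measure of any countable set is 0: each singleton {q} has m*({q}) = 0, and by countable subadditivity m*(union_k {q_k}) <= sum_k m*({q_k}) = sum_k 0 = 0. The reverse inequality m*(E) >= 0 is automatic. So m*(Q cap (-2, 2]) = 0.

0


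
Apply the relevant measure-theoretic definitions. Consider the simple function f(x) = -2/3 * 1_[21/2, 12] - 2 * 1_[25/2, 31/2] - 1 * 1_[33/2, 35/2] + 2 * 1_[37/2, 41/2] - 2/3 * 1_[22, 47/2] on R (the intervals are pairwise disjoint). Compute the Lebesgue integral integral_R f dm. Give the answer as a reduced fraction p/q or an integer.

For a simple function f = sum_i c_i * 1_{A_i} with disjoint A_i,
  integral f dm = sum_i c_i * m(A_i).
Lengths of the A_i:
  m(A_1) = 12 - 21/2 = 3/2.
  m(A_2) = 31/2 - 25/2 = 3.
  m(A_3) = 35/2 - 33/2 = 1.
  m(A_4) = 41/2 - 37/2 = 2.
  m(A_5) = 47/2 - 22 = 3/2.
Contributions c_i * m(A_i):
  (-2/3) * (3/2) = -1.
  (-2) * (3) = -6.
  (-1) * (1) = -1.
  (2) * (2) = 4.
  (-2/3) * (3/2) = -1.
Total: -1 - 6 - 1 + 4 - 1 = -5.

-5


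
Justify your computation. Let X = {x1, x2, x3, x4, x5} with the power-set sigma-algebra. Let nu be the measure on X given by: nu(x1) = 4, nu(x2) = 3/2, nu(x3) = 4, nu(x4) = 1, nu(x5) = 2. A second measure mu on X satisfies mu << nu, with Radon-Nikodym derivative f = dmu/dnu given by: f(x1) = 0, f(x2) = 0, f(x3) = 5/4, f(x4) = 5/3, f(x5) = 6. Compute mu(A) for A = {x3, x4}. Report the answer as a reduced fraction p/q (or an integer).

By the defining property of the Radon-Nikodym derivative, for every measurable set A,
  mu(A) = integral_A f dnu.
Since nu is a discrete measure concentrated on the atoms of X, the integral over A reduces to the sum
  mu(A) = sum_{x in A} f(x) * nu({x}).
Computing each term:
  x3: f(x3) * nu(x3) = 5/4 * 4 = 5.
  x4: f(x4) * nu(x4) = 5/3 * 1 = 5/3.
Summing: mu(A) = 5 + 5/3 = 20/3.

20/3


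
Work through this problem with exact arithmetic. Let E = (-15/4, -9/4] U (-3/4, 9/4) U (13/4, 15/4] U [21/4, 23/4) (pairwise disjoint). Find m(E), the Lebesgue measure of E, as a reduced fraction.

For pairwise disjoint intervals, m(union_i I_i) = sum_i m(I_i),
and m is invariant under swapping open/closed endpoints (single points have measure 0).
So m(E) = sum_i (b_i - a_i).
  I_1 has length -9/4 - (-15/4) = 3/2.
  I_2 has length 9/4 - (-3/4) = 3.
  I_3 has length 15/4 - 13/4 = 1/2.
  I_4 has length 23/4 - 21/4 = 1/2.
Summing:
  m(E) = 3/2 + 3 + 1/2 + 1/2 = 11/2.

11/2


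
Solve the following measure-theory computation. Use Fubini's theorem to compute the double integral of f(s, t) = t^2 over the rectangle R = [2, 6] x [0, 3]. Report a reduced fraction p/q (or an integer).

f(s, t) is a tensor product of a function of s and a function of t, and both factors are bounded continuous (hence Lebesgue integrable) on the rectangle, so Fubini's theorem applies:
  integral_R f d(m x m) = (integral_a1^b1 1 ds) * (integral_a2^b2 t^2 dt).
Inner integral in s: integral_{2}^{6} 1 ds = (6^1 - 2^1)/1
  = 4.
Inner integral in t: integral_{0}^{3} t^2 dt = (3^3 - 0^3)/3
  = 9.
Product: (4) * (9) = 36.

36


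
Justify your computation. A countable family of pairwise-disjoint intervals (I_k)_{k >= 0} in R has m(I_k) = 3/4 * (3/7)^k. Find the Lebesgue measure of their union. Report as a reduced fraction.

By countable additivity of the Lebesgue measure on pairwise disjoint measurable sets,
  m(union_{k >= 0} I_k) = sum_{k >= 0} m(I_k) = sum_{k >= 0} a * r^k,
  with a = 3/4 and r = 3/7.
Since 0 < r = 3/7 < 1, the geometric series converges:
  sum_{k >= 0} a * r^k = a / (1 - r).
  = 3/4 / (1 - 3/7)
  = 3/4 / (4/7)
  = 21/16.

21/16


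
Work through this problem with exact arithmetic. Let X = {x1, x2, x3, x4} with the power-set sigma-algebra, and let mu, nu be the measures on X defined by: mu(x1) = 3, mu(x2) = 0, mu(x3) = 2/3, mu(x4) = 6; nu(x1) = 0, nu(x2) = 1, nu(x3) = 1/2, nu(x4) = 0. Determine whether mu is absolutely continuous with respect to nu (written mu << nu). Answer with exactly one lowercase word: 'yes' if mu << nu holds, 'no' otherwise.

mu << nu means: every nu-null measurable set is also mu-null; equivalently, for every atom x, if nu({x}) = 0 then mu({x}) = 0.
Checking each atom:
  x1: nu = 0, mu = 3 > 0 -> violates mu << nu.
  x2: nu = 1 > 0 -> no constraint.
  x3: nu = 1/2 > 0 -> no constraint.
  x4: nu = 0, mu = 6 > 0 -> violates mu << nu.
The atom(s) x1, x4 violate the condition (nu = 0 but mu > 0). Therefore mu is NOT absolutely continuous w.r.t. nu.

no


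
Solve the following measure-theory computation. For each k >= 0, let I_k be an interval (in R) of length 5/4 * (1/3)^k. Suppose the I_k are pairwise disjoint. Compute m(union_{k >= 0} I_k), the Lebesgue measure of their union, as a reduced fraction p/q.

By countable additivity of the Lebesgue measure on pairwise disjoint measurable sets,
  m(union_{k >= 0} I_k) = sum_{k >= 0} m(I_k) = sum_{k >= 0} a * r^k,
  with a = 5/4 and r = 1/3.
Since 0 < r = 1/3 < 1, the geometric series converges:
  sum_{k >= 0} a * r^k = a / (1 - r).
  = 5/4 / (1 - 1/3)
  = 5/4 / (2/3)
  = 15/8.

15/8


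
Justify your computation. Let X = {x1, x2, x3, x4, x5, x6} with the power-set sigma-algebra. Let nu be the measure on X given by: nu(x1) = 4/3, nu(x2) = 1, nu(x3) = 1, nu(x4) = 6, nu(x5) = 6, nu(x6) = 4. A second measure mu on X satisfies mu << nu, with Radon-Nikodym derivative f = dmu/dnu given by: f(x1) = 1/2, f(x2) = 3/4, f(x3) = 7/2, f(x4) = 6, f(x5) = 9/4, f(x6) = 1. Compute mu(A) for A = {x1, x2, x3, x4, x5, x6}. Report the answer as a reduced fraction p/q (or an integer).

By the defining property of the Radon-Nikodym derivative, for every measurable set A,
  mu(A) = integral_A f dnu.
Since nu is a discrete measure concentrated on the atoms of X, the integral over A reduces to the sum
  mu(A) = sum_{x in A} f(x) * nu({x}).
Computing each term:
  x1: f(x1) * nu(x1) = 1/2 * 4/3 = 2/3.
  x2: f(x2) * nu(x2) = 3/4 * 1 = 3/4.
  x3: f(x3) * nu(x3) = 7/2 * 1 = 7/2.
  x4: f(x4) * nu(x4) = 6 * 6 = 36.
  x5: f(x5) * nu(x5) = 9/4 * 6 = 27/2.
  x6: f(x6) * nu(x6) = 1 * 4 = 4.
Summing: mu(A) = 2/3 + 3/4 + 7/2 + 36 + 27/2 + 4 = 701/12.

701/12


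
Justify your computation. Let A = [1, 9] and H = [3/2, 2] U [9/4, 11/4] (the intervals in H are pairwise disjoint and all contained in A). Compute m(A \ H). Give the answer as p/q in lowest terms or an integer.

The ambient interval has length m(A) = 9 - 1 = 8.
Since the holes are disjoint and sit inside A, by finite additivity
  m(H) = sum_i (b_i - a_i), and m(A \ H) = m(A) - m(H).
Computing the hole measures:
  m(H_1) = 2 - 3/2 = 1/2.
  m(H_2) = 11/4 - 9/4 = 1/2.
Summed: m(H) = 1/2 + 1/2 = 1.
So m(A \ H) = 8 - 1 = 7.

7


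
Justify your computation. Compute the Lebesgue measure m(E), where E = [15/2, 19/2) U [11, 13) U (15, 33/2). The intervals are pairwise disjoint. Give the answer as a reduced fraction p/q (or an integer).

For pairwise disjoint intervals, m(union_i I_i) = sum_i m(I_i),
and m is invariant under swapping open/closed endpoints (single points have measure 0).
So m(E) = sum_i (b_i - a_i).
  I_1 has length 19/2 - 15/2 = 2.
  I_2 has length 13 - 11 = 2.
  I_3 has length 33/2 - 15 = 3/2.
Summing:
  m(E) = 2 + 2 + 3/2 = 11/2.

11/2


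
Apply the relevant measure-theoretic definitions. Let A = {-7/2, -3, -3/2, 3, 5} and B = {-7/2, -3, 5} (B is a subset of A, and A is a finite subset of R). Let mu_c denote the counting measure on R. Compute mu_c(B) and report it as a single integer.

Counting measure assigns mu_c(E) = |E| (number of elements) when E is finite.
B has 3 element(s), so mu_c(B) = 3.

3


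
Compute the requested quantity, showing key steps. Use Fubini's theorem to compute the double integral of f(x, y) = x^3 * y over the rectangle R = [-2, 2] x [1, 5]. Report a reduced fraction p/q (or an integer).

f(x, y) is a tensor product of a function of x and a function of y, and both factors are bounded continuous (hence Lebesgue integrable) on the rectangle, so Fubini's theorem applies:
  integral_R f d(m x m) = (integral_a1^b1 x^3 dx) * (integral_a2^b2 y dy).
Inner integral in x: integral_{-2}^{2} x^3 dx = (2^4 - (-2)^4)/4
  = 0.
Inner integral in y: integral_{1}^{5} y dy = (5^2 - 1^2)/2
  = 12.
Product: (0) * (12) = 0.

0


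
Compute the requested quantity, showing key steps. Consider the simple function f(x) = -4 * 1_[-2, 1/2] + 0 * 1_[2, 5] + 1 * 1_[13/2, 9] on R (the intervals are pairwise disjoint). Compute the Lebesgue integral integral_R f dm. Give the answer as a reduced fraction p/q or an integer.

For a simple function f = sum_i c_i * 1_{A_i} with disjoint A_i,
  integral f dm = sum_i c_i * m(A_i).
Lengths of the A_i:
  m(A_1) = 1/2 - (-2) = 5/2.
  m(A_2) = 5 - 2 = 3.
  m(A_3) = 9 - 13/2 = 5/2.
Contributions c_i * m(A_i):
  (-4) * (5/2) = -10.
  (0) * (3) = 0.
  (1) * (5/2) = 5/2.
Total: -10 + 0 + 5/2 = -15/2.

-15/2


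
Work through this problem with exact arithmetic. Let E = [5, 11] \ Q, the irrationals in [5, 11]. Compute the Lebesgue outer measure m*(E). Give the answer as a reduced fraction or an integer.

The interval I = [5, 11] has m(I) = 11 - 5 = 6 (endpoints are measure-zero, so open/closed/half-open agree). Write I = (I cap Q) u (I \ Q). The rationals in I are countable, so m*(I cap Q) = 0 (cover each rational by intervals whose total length is arbitrarily small). By countable subadditivity m*(I) <= m*(I cap Q) + m*(I \ Q), hence m*(I \ Q) >= m(I) = 6. The reverse inequality m*(I \ Q) <= m*(I) = 6 is trivial since (I \ Q) is a subset of I. Therefore m*(I \ Q) = 6.

6


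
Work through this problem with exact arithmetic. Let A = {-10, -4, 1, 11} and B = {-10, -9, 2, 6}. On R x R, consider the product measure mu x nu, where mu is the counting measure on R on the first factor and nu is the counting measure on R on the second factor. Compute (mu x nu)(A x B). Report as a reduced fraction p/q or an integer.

For a measurable rectangle A x B, the product measure satisfies
  (mu x nu)(A x B) = mu(A) * nu(B).
  mu(A) = 4.
  nu(B) = 4.
  (mu x nu)(A x B) = 4 * 4 = 16.

16


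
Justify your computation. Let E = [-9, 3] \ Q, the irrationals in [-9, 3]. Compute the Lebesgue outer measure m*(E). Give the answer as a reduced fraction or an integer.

The interval I = [-9, 3] has m(I) = 3 - (-9) = 12 (endpoints are measure-zero, so open/closed/half-open agree). Write I = (I cap Q) u (I \ Q). The rationals in I are countable, so m*(I cap Q) = 0 (cover each rational by intervals whose total length is arbitrarily small). By countable subadditivity m*(I) <= m*(I cap Q) + m*(I \ Q), hence m*(I \ Q) >= m(I) = 12. The reverse inequality m*(I \ Q) <= m*(I) = 12 is trivial since (I \ Q) is a subset of I. Therefore m*(I \ Q) = 12.

12


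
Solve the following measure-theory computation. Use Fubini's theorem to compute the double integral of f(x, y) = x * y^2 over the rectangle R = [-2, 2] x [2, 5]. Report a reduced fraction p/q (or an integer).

f(x, y) is a tensor product of a function of x and a function of y, and both factors are bounded continuous (hence Lebesgue integrable) on the rectangle, so Fubini's theorem applies:
  integral_R f d(m x m) = (integral_a1^b1 x dx) * (integral_a2^b2 y^2 dy).
Inner integral in x: integral_{-2}^{2} x dx = (2^2 - (-2)^2)/2
  = 0.
Inner integral in y: integral_{2}^{5} y^2 dy = (5^3 - 2^3)/3
  = 39.
Product: (0) * (39) = 0.

0


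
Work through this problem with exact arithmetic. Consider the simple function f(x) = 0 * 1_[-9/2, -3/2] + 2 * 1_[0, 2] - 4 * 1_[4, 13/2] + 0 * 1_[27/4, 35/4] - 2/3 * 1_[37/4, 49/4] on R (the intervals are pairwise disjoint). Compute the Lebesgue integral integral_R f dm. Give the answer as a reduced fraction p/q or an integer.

For a simple function f = sum_i c_i * 1_{A_i} with disjoint A_i,
  integral f dm = sum_i c_i * m(A_i).
Lengths of the A_i:
  m(A_1) = -3/2 - (-9/2) = 3.
  m(A_2) = 2 - 0 = 2.
  m(A_3) = 13/2 - 4 = 5/2.
  m(A_4) = 35/4 - 27/4 = 2.
  m(A_5) = 49/4 - 37/4 = 3.
Contributions c_i * m(A_i):
  (0) * (3) = 0.
  (2) * (2) = 4.
  (-4) * (5/2) = -10.
  (0) * (2) = 0.
  (-2/3) * (3) = -2.
Total: 0 + 4 - 10 + 0 - 2 = -8.

-8


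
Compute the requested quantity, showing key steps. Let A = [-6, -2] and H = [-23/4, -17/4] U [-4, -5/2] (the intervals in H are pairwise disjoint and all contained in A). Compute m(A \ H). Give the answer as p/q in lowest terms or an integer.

The ambient interval has length m(A) = -2 - (-6) = 4.
Since the holes are disjoint and sit inside A, by finite additivity
  m(H) = sum_i (b_i - a_i), and m(A \ H) = m(A) - m(H).
Computing the hole measures:
  m(H_1) = -17/4 - (-23/4) = 3/2.
  m(H_2) = -5/2 - (-4) = 3/2.
Summed: m(H) = 3/2 + 3/2 = 3.
So m(A \ H) = 4 - 3 = 1.

1


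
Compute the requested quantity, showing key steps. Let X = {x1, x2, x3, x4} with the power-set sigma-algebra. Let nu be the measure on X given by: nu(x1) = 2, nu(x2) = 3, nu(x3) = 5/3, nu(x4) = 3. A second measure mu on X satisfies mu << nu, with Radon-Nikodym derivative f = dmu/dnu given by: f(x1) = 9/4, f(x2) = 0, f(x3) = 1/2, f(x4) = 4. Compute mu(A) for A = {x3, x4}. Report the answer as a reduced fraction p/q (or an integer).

By the defining property of the Radon-Nikodym derivative, for every measurable set A,
  mu(A) = integral_A f dnu.
Since nu is a discrete measure concentrated on the atoms of X, the integral over A reduces to the sum
  mu(A) = sum_{x in A} f(x) * nu({x}).
Computing each term:
  x3: f(x3) * nu(x3) = 1/2 * 5/3 = 5/6.
  x4: f(x4) * nu(x4) = 4 * 3 = 12.
Summing: mu(A) = 5/6 + 12 = 77/6.

77/6


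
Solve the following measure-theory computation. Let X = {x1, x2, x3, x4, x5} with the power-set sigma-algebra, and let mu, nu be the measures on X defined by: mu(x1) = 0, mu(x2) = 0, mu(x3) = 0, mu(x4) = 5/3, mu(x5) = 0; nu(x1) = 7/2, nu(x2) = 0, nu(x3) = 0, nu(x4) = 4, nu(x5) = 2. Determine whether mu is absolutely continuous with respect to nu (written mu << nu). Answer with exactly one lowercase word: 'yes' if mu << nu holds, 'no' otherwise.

mu << nu means: every nu-null measurable set is also mu-null; equivalently, for every atom x, if nu({x}) = 0 then mu({x}) = 0.
Checking each atom:
  x1: nu = 7/2 > 0 -> no constraint.
  x2: nu = 0, mu = 0 -> consistent with mu << nu.
  x3: nu = 0, mu = 0 -> consistent with mu << nu.
  x4: nu = 4 > 0 -> no constraint.
  x5: nu = 2 > 0 -> no constraint.
No atom violates the condition. Therefore mu << nu.

yes


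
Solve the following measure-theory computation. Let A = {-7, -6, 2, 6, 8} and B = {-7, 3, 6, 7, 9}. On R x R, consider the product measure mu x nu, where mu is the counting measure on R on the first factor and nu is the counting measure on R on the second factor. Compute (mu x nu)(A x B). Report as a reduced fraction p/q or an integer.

For a measurable rectangle A x B, the product measure satisfies
  (mu x nu)(A x B) = mu(A) * nu(B).
  mu(A) = 5.
  nu(B) = 5.
  (mu x nu)(A x B) = 5 * 5 = 25.

25


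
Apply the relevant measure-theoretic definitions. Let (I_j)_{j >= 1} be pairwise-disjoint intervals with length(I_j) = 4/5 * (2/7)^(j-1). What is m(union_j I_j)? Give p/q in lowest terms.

By countable additivity of the Lebesgue measure on pairwise disjoint measurable sets,
  m(union_{j >= 1} I_j) = sum_{j >= 1} m(I_j) = sum_{j >= 1} a * r^(j-1),
  with a = 4/5 and r = 2/7.
Since 0 < r = 2/7 < 1, the geometric series converges:
  sum_{j >= 1} a * r^(j-1) = a / (1 - r).
  = 4/5 / (1 - 2/7)
  = 4/5 / (5/7)
  = 28/25.

28/25


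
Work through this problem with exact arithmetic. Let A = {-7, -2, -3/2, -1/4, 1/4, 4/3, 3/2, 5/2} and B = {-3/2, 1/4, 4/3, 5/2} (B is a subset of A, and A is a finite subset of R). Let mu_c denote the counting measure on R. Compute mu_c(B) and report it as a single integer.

Counting measure assigns mu_c(E) = |E| (number of elements) when E is finite.
B has 4 element(s), so mu_c(B) = 4.

4


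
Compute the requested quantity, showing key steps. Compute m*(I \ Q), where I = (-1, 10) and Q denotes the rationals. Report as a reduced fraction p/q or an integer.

The interval I = (-1, 10) has m(I) = 10 - (-1) = 11 (endpoints are measure-zero, so open/closed/half-open agree). Write I = (I cap Q) u (I \ Q). The rationals in I are countable, so m*(I cap Q) = 0 (cover each rational by intervals whose total length is arbitrarily small). By countable subadditivity m*(I) <= m*(I cap Q) + m*(I \ Q), hence m*(I \ Q) >= m(I) = 11. The reverse inequality m*(I \ Q) <= m*(I) = 11 is trivial since (I \ Q) is a subset of I. Therefore m*(I \ Q) = 11.

11


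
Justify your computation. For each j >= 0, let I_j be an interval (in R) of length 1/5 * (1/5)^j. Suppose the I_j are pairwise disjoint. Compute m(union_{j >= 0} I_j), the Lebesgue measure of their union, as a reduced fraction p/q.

By countable additivity of the Lebesgue measure on pairwise disjoint measurable sets,
  m(union_{j >= 0} I_j) = sum_{j >= 0} m(I_j) = sum_{j >= 0} a * r^j,
  with a = 1/5 and r = 1/5.
Since 0 < r = 1/5 < 1, the geometric series converges:
  sum_{j >= 0} a * r^j = a / (1 - r).
  = 1/5 / (1 - 1/5)
  = 1/5 / (4/5)
  = 1/4.

1/4


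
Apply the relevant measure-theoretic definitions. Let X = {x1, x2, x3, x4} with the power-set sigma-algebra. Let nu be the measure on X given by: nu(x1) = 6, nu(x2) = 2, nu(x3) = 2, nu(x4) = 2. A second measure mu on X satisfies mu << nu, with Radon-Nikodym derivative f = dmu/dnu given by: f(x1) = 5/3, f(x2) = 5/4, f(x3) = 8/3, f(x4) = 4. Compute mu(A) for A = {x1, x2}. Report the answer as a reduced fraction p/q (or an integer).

By the defining property of the Radon-Nikodym derivative, for every measurable set A,
  mu(A) = integral_A f dnu.
Since nu is a discrete measure concentrated on the atoms of X, the integral over A reduces to the sum
  mu(A) = sum_{x in A} f(x) * nu({x}).
Computing each term:
  x1: f(x1) * nu(x1) = 5/3 * 6 = 10.
  x2: f(x2) * nu(x2) = 5/4 * 2 = 5/2.
Summing: mu(A) = 10 + 5/2 = 25/2.

25/2


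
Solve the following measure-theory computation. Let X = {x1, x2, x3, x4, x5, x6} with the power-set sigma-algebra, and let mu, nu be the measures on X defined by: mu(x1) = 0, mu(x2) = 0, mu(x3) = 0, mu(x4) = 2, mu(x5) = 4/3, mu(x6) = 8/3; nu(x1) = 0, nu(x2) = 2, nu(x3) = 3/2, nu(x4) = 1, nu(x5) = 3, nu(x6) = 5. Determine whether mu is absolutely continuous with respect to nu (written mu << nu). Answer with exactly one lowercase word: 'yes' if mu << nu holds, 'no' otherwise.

mu << nu means: every nu-null measurable set is also mu-null; equivalently, for every atom x, if nu({x}) = 0 then mu({x}) = 0.
Checking each atom:
  x1: nu = 0, mu = 0 -> consistent with mu << nu.
  x2: nu = 2 > 0 -> no constraint.
  x3: nu = 3/2 > 0 -> no constraint.
  x4: nu = 1 > 0 -> no constraint.
  x5: nu = 3 > 0 -> no constraint.
  x6: nu = 5 > 0 -> no constraint.
No atom violates the condition. Therefore mu << nu.

yes


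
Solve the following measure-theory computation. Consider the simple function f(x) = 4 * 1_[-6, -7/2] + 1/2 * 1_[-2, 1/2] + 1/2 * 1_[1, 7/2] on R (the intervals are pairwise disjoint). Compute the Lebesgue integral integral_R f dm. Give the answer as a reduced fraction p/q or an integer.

For a simple function f = sum_i c_i * 1_{A_i} with disjoint A_i,
  integral f dm = sum_i c_i * m(A_i).
Lengths of the A_i:
  m(A_1) = -7/2 - (-6) = 5/2.
  m(A_2) = 1/2 - (-2) = 5/2.
  m(A_3) = 7/2 - 1 = 5/2.
Contributions c_i * m(A_i):
  (4) * (5/2) = 10.
  (1/2) * (5/2) = 5/4.
  (1/2) * (5/2) = 5/4.
Total: 10 + 5/4 + 5/4 = 25/2.

25/2


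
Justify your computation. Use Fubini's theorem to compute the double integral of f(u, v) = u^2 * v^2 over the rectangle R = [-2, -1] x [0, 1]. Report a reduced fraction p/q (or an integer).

f(u, v) is a tensor product of a function of u and a function of v, and both factors are bounded continuous (hence Lebesgue integrable) on the rectangle, so Fubini's theorem applies:
  integral_R f d(m x m) = (integral_a1^b1 u^2 du) * (integral_a2^b2 v^2 dv).
Inner integral in u: integral_{-2}^{-1} u^2 du = ((-1)^3 - (-2)^3)/3
  = 7/3.
Inner integral in v: integral_{0}^{1} v^2 dv = (1^3 - 0^3)/3
  = 1/3.
Product: (7/3) * (1/3) = 7/9.

7/9
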